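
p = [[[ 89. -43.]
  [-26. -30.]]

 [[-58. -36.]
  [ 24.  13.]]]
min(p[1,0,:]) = -58.0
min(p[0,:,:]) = -43.0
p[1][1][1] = 13.0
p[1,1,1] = 13.0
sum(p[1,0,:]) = -94.0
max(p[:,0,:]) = 89.0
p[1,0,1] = -36.0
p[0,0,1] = -43.0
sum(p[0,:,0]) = 63.0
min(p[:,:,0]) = -58.0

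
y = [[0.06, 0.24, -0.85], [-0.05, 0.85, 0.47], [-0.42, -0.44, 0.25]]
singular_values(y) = [1.04, 0.99, 0.33]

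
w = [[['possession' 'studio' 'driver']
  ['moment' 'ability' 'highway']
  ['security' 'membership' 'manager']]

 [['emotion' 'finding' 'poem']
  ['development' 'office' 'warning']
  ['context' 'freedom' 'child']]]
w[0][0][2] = 'driver'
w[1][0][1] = 'finding'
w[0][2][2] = 'manager'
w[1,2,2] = 'child'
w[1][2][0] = 'context'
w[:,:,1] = [['studio', 'ability', 'membership'], ['finding', 'office', 'freedom']]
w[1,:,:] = [['emotion', 'finding', 'poem'], ['development', 'office', 'warning'], ['context', 'freedom', 'child']]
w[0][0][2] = 'driver'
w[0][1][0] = 'moment'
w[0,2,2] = 'manager'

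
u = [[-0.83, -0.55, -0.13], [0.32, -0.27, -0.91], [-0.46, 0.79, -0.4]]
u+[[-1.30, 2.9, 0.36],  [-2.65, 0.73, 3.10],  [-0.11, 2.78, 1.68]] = [[-2.13, 2.35, 0.23], [-2.33, 0.46, 2.19], [-0.57, 3.57, 1.28]]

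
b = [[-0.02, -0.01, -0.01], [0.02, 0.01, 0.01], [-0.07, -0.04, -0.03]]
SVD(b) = [[-0.26, 0.66, -0.71],  [0.26, -0.66, -0.71],  [-0.93, -0.37, 0.00]] @ diag([0.09269853066113369, 0.002642425640744477, 2.137950056726004e-18]) @ [[0.81,0.46,0.36],[-0.06,0.68,-0.73],[0.58,-0.58,-0.58]]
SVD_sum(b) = [[-0.02,-0.01,-0.01], [0.02,0.01,0.01], [-0.07,-0.04,-0.03]] + [[-0.0, 0.0, -0.00], [0.0, -0.00, 0.0], [0.0, -0.0, 0.0]] + [[-0.00, 0.0, 0.00], [-0.00, 0.0, 0.00], [0.00, -0.00, -0.0]]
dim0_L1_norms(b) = [0.11, 0.06, 0.05]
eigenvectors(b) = [[0.30+0.00j, 0.58-0.00j, (0.58+0j)], [(-0.3+0j), -0.58+0.00j, (-0.58-0j)], [0.90+0.00j, (-0.58+0j), (-0.58-0j)]]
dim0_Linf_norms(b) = [0.07, 0.04, 0.03]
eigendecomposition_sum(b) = [[(-0.02-0j), (-0.01-0j), -0.01+0.00j], [0.02+0.00j, (0.01+0j), (0.01-0j)], [-0.07-0.00j, (-0.04-0j), (-0.03+0j)]] + [[-0j, 0.00-0.00j, (-0-0j)], [-0.00+0.00j, -0.00+0.00j, 0j], [-0.00-0.00j, -0.00-0.00j, -0.00+0.00j]] + [[0j, 0.00+0.00j, (-0+0j)], [(-0-0j), -0.00-0.00j, -0j], [(-0+0j), (-0+0j), (-0-0j)]]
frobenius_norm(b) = 0.09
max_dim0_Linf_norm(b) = 0.07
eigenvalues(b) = [(-0.04+0j), 0j, -0j]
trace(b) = -0.04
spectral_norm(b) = 0.09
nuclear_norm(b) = 0.10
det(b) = -0.00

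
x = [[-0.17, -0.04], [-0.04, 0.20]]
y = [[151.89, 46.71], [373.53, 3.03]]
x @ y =[[-40.76,-8.06], [68.63,-1.26]]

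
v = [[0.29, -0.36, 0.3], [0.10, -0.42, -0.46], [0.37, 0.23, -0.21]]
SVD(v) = [[-0.31,  -0.84,  -0.44], [-0.94,  0.21,  0.26], [-0.13,  0.49,  -0.86]] @ diag([0.6455750988652355, 0.5618194807522884, 0.45076785907201733]) @ [[-0.36, 0.74, 0.57], [-0.07, 0.58, -0.81], [-0.93, -0.33, -0.15]]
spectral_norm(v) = 0.65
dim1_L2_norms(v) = [0.55, 0.63, 0.48]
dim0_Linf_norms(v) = [0.37, 0.42, 0.46]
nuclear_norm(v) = 1.66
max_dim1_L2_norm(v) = 0.63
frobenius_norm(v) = 0.97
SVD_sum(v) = [[0.07, -0.15, -0.11], [0.22, -0.45, -0.35], [0.03, -0.06, -0.05]] + [[0.03,-0.28,0.38], [-0.01,0.07,-0.1], [-0.02,0.16,-0.22]] + [[0.18, 0.07, 0.03], [-0.11, -0.04, -0.02], [0.36, 0.13, 0.06]]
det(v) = 0.16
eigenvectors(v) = [[(0.89+0j), -0.17-0.34j, -0.17+0.34j], [-0.12+0.00j, (-0.73+0j), (-0.73-0j)], [(0.43+0j), -0.02+0.57j, -0.02-0.57j]]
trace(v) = -0.34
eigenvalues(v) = [(0.49+0j), (-0.41+0.41j), (-0.41-0.41j)]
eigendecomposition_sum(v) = [[0.37+0.00j, (-0.09-0j), (0.22-0j)], [(-0.05+0j), 0.01+0.00j, (-0.03+0j)], [(0.18+0j), -0.04-0.00j, 0.11-0.00j]] + [[-0.04+0.06j, (-0.13-0.06j), 0.04-0.14j],[(0.08+0.12j), -0.22+0.18j, -0.22-0.19j],[0.10-0.06j, 0.14+0.18j, (-0.16+0.16j)]] + [[-0.04-0.06j,(-0.13+0.06j),0.04+0.14j], [0.08-0.12j,(-0.22-0.18j),(-0.22+0.19j)], [(0.1+0.06j),0.14-0.18j,(-0.16-0.16j)]]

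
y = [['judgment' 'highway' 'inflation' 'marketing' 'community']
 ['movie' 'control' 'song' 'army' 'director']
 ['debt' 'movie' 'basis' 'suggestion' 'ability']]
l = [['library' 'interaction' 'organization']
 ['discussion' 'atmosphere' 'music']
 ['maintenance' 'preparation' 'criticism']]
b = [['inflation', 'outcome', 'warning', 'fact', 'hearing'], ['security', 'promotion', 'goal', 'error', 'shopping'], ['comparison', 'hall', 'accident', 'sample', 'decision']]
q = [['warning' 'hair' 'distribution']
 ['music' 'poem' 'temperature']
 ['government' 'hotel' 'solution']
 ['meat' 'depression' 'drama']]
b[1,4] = 'shopping'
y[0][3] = 'marketing'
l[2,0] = 'maintenance'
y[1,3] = 'army'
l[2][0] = 'maintenance'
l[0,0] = 'library'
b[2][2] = 'accident'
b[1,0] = 'security'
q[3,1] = 'depression'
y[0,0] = 'judgment'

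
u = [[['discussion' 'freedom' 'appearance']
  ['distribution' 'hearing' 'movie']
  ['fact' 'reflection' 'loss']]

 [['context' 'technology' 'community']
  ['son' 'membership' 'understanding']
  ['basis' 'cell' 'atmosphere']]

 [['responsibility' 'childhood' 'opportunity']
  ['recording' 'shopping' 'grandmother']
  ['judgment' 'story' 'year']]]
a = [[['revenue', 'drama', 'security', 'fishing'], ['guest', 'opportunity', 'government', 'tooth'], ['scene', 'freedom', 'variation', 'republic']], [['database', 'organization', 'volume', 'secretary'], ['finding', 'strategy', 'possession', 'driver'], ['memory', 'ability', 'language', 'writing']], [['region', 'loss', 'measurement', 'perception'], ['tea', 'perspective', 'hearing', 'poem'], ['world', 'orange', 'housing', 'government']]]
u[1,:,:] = [['context', 'technology', 'community'], ['son', 'membership', 'understanding'], ['basis', 'cell', 'atmosphere']]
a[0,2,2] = 'variation'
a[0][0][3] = 'fishing'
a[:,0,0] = ['revenue', 'database', 'region']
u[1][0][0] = 'context'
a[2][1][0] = 'tea'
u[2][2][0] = 'judgment'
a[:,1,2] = ['government', 'possession', 'hearing']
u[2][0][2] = 'opportunity'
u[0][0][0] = 'discussion'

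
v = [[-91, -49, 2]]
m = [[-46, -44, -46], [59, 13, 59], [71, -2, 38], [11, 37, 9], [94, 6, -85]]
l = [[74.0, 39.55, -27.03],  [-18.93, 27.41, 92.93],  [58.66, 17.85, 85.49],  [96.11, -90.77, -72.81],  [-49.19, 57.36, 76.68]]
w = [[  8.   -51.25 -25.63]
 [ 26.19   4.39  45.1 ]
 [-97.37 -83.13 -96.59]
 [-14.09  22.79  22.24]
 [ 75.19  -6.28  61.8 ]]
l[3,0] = 96.11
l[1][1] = 27.41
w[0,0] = 8.0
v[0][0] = -91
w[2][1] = -83.13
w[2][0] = -97.37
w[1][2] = 45.1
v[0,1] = -49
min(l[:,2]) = -72.81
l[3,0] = 96.11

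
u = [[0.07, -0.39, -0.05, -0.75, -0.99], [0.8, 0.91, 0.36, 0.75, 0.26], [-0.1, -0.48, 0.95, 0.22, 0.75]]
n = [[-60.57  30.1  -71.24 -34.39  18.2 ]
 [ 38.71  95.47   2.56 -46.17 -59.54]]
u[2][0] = -0.104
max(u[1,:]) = 0.914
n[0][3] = -34.39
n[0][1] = 30.1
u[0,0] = 0.072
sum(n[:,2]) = -68.67999999999999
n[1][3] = -46.17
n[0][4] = 18.2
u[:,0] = [0.072, 0.8, -0.104]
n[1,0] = 38.71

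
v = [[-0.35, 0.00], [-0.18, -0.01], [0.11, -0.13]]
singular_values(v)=[0.41, 0.13]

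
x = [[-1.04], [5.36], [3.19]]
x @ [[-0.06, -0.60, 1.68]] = [[0.06, 0.62, -1.75], [-0.32, -3.22, 9.00], [-0.19, -1.91, 5.36]]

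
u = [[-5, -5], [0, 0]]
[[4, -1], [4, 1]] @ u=[[-20, -20], [-20, -20]]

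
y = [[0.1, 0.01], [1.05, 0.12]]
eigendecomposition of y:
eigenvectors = [[-0.11, -0.09], [0.99, -1.0]]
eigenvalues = [0.01, 0.21]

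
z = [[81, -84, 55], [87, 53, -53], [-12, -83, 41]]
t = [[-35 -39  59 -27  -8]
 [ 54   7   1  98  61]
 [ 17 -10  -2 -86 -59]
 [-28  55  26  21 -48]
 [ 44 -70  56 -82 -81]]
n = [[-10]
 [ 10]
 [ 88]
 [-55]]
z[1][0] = 87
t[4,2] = 56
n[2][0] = 88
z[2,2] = 41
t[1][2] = 1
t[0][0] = -35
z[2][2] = 41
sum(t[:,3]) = -76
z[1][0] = 87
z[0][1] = -84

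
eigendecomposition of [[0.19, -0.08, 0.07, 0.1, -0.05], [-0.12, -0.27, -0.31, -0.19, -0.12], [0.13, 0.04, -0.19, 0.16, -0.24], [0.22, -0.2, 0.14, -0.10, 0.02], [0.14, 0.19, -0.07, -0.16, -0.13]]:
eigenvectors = [[0.62+0.00j, (-0.4+0j), 0.02+0.03j, (0.02-0.03j), 0.00+0.00j], [(-0.4+0j), (-0.08+0j), 0.18+0.56j, 0.18-0.56j, 0.16+0.00j], [(0.35+0j), (0.55+0j), 0.60+0.00j, (0.6-0j), -0.58+0.00j], [0.54+0.00j, -0.08+0.00j, -0.38+0.13j, -0.38-0.13j, 0.71+0.00j], [-0.19+0.00j, -0.73+0.00j, (0.11-0.35j), (0.11+0.35j), (0.36+0j)]]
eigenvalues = [(0.38+0j), 0j, (-0.32+0.22j), (-0.32-0.22j), (-0.25+0j)]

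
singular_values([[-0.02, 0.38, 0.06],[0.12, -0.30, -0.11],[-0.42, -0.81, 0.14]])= [1.0, 0.33, 0.0]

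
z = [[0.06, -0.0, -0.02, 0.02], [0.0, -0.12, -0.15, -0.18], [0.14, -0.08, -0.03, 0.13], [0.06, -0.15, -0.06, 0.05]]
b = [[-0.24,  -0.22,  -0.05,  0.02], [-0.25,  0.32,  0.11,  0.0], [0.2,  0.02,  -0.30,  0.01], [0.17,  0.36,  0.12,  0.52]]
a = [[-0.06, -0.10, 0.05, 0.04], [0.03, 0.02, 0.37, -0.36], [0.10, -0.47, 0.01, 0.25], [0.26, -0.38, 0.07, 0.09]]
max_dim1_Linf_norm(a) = 0.47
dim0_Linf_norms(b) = [0.25, 0.36, 0.3, 0.52]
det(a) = -0.00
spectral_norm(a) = 0.72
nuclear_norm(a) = 1.39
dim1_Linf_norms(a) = [0.1, 0.37, 0.47, 0.38]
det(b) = 0.02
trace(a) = 0.06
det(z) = 0.00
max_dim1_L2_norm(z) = 0.26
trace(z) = -0.04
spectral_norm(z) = 0.28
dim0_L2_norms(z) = [0.16, 0.21, 0.17, 0.23]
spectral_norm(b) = 0.71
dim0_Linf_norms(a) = [0.26, 0.47, 0.37, 0.36]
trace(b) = 0.30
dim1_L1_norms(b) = [0.53, 0.68, 0.53, 1.17]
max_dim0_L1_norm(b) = 0.92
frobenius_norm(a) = 0.90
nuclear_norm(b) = 1.69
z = a @ b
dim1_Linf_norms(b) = [0.24, 0.32, 0.3, 0.52]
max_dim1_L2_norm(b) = 0.67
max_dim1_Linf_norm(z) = 0.18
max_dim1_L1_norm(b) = 1.17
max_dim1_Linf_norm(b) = 0.52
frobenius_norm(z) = 0.39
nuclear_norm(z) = 0.61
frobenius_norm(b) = 0.93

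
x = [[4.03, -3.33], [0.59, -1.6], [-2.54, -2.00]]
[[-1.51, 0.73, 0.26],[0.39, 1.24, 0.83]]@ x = [[-6.32, 3.34], [0.20, -4.94]]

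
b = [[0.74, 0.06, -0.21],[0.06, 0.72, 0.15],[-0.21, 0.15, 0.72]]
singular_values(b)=[0.96, 0.78, 0.44]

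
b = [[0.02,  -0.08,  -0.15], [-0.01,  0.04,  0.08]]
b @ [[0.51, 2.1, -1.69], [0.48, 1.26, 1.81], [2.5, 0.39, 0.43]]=[[-0.4, -0.12, -0.24], [0.21, 0.06, 0.12]]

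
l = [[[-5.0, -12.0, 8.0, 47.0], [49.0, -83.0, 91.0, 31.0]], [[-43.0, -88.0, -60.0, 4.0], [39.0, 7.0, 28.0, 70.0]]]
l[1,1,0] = 39.0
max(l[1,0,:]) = 4.0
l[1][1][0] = 39.0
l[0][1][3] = 31.0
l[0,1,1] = -83.0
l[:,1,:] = [[49.0, -83.0, 91.0, 31.0], [39.0, 7.0, 28.0, 70.0]]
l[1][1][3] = 70.0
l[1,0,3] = 4.0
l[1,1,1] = 7.0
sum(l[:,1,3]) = 101.0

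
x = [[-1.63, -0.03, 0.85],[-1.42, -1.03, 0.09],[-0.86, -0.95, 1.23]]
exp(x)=[[0.08, -0.30, 0.88], [-0.34, 0.44, -0.32], [-0.40, -1.18, 2.99]]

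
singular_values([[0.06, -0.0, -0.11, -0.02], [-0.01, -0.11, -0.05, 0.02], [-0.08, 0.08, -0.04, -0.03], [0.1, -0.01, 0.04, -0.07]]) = [0.16, 0.14, 0.12, 0.05]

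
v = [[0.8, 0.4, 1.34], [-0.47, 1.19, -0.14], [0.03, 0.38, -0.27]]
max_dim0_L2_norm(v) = 1.37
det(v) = -0.55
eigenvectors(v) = [[(0.75+0j), (0.75-0j), -0.72+0.00j],  [0.12+0.62j, (0.12-0.62j), (-0.15+0j)],  [(0.11+0.13j), 0.11-0.13j, 0.68+0.00j]]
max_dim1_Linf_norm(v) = 1.34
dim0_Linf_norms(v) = [0.8, 1.19, 1.34]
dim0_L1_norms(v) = [1.3, 1.97, 1.75]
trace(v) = 1.72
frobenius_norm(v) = 2.11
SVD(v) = [[-0.98, 0.16, -0.06],[0.14, 0.95, 0.28],[0.10, 0.27, -0.96]] @ diag([1.6209708963510456, 1.3330810366225065, 0.25641431898463235]) @ [[-0.52, -0.12, -0.84], [-0.23, 0.97, 0.01], [-0.82, -0.2, 0.54]]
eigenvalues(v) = [(1.05+0.57j), (1.05-0.57j), (-0.39+0j)]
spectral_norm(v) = 1.62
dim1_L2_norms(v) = [1.61, 1.29, 0.47]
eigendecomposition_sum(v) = [[0.42+0.36j, 0.24-0.68j, (0.49+0.22j)], [-0.23+0.40j, (0.6+0.09j), -0.11+0.44j], [(-0+0.13j), (0.15-0.06j), 0.03+0.12j]] + [[(0.42-0.36j), 0.24+0.68j, (0.49-0.22j)], [-0.23-0.40j, (0.6-0.09j), -0.11-0.44j], [-0.00-0.13j, 0.15+0.06j, 0.03-0.12j]] + [[(-0.04-0j), -0.07+0.00j, 0.35-0.00j], [-0.01-0.00j, -0.02+0.00j, 0.07-0.00j], [0.04+0.00j, (0.07-0j), (-0.33+0j)]]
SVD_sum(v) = [[0.84, 0.19, 1.35],[-0.12, -0.03, -0.19],[-0.09, -0.02, -0.14]] + [[-0.05, 0.21, 0.0],[-0.29, 1.23, 0.01],[-0.08, 0.35, 0.00]] + [[0.01, 0.0, -0.01], [-0.06, -0.01, 0.04], [0.20, 0.05, -0.13]]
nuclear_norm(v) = 3.21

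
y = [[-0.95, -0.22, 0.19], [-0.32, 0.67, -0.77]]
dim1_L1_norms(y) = [1.36, 1.76]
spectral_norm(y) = 1.07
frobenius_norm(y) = 1.46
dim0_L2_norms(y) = [1.0, 0.71, 0.79]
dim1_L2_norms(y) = [0.99, 1.07]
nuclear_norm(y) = 2.06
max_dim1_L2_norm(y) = 1.07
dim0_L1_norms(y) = [1.27, 0.89, 0.96]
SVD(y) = [[0.07, 1.00], [1.00, -0.07]] @ diag([1.069986915855011, 0.9931404733969318]) @ [[-0.36, 0.61, -0.71],[-0.93, -0.26, 0.24]]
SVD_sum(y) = [[-0.02,  0.04,  -0.05], [-0.38,  0.65,  -0.75]] + [[-0.93,-0.26,0.24],[0.06,0.02,-0.02]]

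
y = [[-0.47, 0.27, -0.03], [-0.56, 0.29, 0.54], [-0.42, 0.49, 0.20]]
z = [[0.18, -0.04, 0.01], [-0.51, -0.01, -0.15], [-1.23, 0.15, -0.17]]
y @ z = [[-0.19, 0.01, -0.04], [-0.91, 0.10, -0.14], [-0.57, 0.04, -0.11]]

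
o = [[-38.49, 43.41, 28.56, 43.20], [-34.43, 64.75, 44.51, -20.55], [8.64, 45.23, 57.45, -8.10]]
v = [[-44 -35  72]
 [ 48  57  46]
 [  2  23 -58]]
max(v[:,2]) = 72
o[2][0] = 8.64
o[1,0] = -34.43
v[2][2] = -58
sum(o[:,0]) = -64.28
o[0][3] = 43.2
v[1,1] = 57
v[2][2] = -58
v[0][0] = -44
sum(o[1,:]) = 54.28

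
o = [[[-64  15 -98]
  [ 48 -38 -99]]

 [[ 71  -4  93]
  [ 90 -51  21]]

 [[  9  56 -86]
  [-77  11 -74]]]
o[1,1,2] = 21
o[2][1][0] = -77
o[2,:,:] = [[9, 56, -86], [-77, 11, -74]]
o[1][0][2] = 93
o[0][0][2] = -98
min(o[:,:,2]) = -99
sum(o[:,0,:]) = -8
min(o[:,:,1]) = -51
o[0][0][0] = -64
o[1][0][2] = 93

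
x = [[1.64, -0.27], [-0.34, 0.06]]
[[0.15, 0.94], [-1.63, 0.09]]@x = [[-0.07, 0.02], [-2.70, 0.45]]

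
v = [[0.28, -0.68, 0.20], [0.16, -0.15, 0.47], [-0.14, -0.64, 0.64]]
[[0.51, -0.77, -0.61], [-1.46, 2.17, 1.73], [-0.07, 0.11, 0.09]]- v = [[0.23, -0.09, -0.81], [-1.62, 2.32, 1.26], [0.07, 0.75, -0.55]]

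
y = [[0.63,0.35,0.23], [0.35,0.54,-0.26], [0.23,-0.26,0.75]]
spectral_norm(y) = 0.94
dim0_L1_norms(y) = [1.21, 1.15, 1.24]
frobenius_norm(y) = 1.32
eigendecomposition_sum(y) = [[0.02, -0.02, -0.02], [-0.02, 0.03, 0.02], [-0.02, 0.02, 0.01]] + [[0.55,  0.46,  0.04], [0.46,  0.38,  0.03], [0.04,  0.03,  0.00]] + [[0.06, -0.09, 0.20], [-0.09, 0.13, -0.31], [0.2, -0.31, 0.74]]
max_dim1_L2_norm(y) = 0.83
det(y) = 0.05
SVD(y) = [[-0.77,  0.25,  -0.59], [-0.64,  -0.38,  0.67], [-0.06,  0.89,  0.45]] @ diag([0.9379353692259206, 0.9240749077762423, 0.05798972299783744]) @ [[-0.77, -0.64, -0.06],[0.25, -0.38, 0.89],[-0.59, 0.67, 0.45]]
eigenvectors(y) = [[-0.59, 0.77, 0.25], [0.67, 0.64, -0.38], [0.45, 0.06, 0.89]]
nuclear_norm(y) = 1.92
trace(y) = 1.92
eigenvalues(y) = [0.06, 0.94, 0.92]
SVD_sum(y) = [[0.55, 0.46, 0.04],[0.46, 0.38, 0.03],[0.04, 0.03, 0.00]] + [[0.06, -0.09, 0.20],  [-0.09, 0.13, -0.31],  [0.2, -0.31, 0.74]] + [[0.02, -0.02, -0.02],[-0.02, 0.03, 0.02],[-0.02, 0.02, 0.01]]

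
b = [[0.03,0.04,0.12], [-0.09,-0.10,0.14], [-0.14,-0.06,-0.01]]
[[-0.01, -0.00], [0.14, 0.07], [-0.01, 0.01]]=b @ [[0.77, 0.17],[-1.69, -0.63],[0.31, 0.13]]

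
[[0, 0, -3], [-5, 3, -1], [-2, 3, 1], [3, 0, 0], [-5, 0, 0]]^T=[[0, -5, -2, 3, -5], [0, 3, 3, 0, 0], [-3, -1, 1, 0, 0]]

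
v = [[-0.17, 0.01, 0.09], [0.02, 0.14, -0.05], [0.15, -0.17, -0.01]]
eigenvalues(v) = [-0.24, 0.01, 0.19]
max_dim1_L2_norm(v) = 0.23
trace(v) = -0.04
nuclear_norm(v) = 0.47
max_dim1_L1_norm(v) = 0.33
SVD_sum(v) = [[-0.11, 0.09, 0.02], [-0.05, 0.04, 0.01], [0.17, -0.14, -0.04]] + [[-0.06, -0.09, 0.06], [0.07, 0.1, -0.07], [-0.02, -0.03, 0.02]] + [[0.00, 0.00, 0.01], [0.0, 0.0, 0.01], [0.00, 0.0, 0.01]]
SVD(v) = [[-0.54,0.66,0.53],[-0.24,-0.72,0.65],[0.81,0.22,0.55]] @ diag([0.2762045310310338, 0.18622907346565706, 0.011392507803356605]) @ [[0.75, -0.64, -0.16], [-0.5, -0.71, 0.5], [0.43, 0.30, 0.85]]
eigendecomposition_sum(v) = [[-0.18, 0.04, 0.08], [0.03, -0.01, -0.01], [0.13, -0.03, -0.06]] + [[0.0, 0.0, 0.0],[0.00, 0.00, 0.0],[0.01, 0.01, 0.01]] + [[0.00, -0.03, 0.01], [-0.01, 0.14, -0.04], [0.01, -0.15, 0.04]]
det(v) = -0.00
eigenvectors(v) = [[0.79, -0.44, 0.16], [-0.12, -0.27, -0.68], [-0.60, -0.86, 0.71]]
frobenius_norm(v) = 0.33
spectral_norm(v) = 0.28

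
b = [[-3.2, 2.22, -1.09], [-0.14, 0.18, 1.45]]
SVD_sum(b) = [[-3.18, 2.20, -1.16], [0.16, -0.11, 0.06]] + [[-0.02,0.02,0.07],[-0.3,0.29,1.39]]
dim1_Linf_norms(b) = [3.2, 1.45]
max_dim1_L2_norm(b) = 4.04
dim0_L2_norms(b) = [3.2, 2.23, 1.81]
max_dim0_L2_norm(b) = 3.2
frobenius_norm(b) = 4.30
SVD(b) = [[-1.0, 0.05], [0.05, 1.00]] @ diag([4.048977823207997, 1.4549153195873044]) @ [[0.79, -0.55, 0.29],[-0.21, 0.20, 0.96]]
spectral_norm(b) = 4.05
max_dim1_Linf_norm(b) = 3.2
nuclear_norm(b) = 5.50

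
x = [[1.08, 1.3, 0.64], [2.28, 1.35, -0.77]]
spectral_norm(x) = 3.12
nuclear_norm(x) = 4.18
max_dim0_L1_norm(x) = 3.36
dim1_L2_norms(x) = [1.81, 2.76]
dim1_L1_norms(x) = [3.02, 4.4]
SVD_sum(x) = [[1.25, 0.91, -0.17], [2.18, 1.58, -0.3]] + [[-0.17,0.39,0.81], [0.10,-0.23,-0.47]]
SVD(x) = [[-0.50, -0.87], [-0.87, 0.50]] @ diag([3.122898692676905, 1.061745617027391]) @ [[-0.81, -0.58, 0.11], [0.19, -0.43, -0.88]]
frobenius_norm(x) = 3.30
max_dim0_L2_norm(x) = 2.52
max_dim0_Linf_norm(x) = 2.28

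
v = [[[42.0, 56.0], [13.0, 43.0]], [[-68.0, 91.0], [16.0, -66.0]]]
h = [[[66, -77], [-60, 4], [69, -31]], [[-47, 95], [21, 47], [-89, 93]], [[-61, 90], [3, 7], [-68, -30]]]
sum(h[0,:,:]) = -29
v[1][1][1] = -66.0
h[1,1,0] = 21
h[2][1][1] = 7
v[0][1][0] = 13.0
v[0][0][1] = 56.0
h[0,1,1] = 4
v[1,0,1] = 91.0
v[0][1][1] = 43.0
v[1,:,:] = [[-68.0, 91.0], [16.0, -66.0]]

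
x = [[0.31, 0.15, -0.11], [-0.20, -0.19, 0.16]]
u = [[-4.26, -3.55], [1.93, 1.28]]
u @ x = [[-0.61,0.04,-0.1],[0.34,0.05,-0.01]]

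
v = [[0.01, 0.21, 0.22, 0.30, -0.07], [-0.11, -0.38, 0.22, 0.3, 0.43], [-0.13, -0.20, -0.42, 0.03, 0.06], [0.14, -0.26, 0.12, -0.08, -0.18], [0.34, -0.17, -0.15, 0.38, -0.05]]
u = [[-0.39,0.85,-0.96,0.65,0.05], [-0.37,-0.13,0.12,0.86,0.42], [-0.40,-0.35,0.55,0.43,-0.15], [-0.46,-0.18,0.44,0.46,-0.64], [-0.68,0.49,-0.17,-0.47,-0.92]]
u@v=[[0.14, -0.39, 0.57, 0.08, 0.22],[0.26, -0.35, -0.12, -0.06, -0.2],[-0.03, -0.15, -0.32, -0.30, -0.16],[-0.2, -0.13, -0.17, -0.46, -0.07],[-0.42, -0.02, 0.11, -0.37, 0.38]]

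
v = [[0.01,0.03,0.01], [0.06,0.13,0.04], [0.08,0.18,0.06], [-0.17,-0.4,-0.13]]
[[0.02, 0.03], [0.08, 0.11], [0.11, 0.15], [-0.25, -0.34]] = v @ [[0.06, -0.14], [0.46, 0.76], [0.44, 0.44]]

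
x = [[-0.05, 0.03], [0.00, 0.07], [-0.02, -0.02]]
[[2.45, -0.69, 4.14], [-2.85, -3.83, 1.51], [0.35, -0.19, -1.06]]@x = [[-0.21,-0.06],[0.11,-0.38],[0.0,0.02]]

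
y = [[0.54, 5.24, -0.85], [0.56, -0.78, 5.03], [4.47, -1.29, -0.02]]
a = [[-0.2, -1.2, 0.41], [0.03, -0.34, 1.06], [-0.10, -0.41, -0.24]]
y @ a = [[0.13,-2.08,5.98], [-0.64,-2.47,-1.80], [-0.93,-4.92,0.47]]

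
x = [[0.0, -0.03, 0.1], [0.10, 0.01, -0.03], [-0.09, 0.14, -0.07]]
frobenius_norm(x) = 0.23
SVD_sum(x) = [[0.04,-0.05,0.04], [0.01,-0.02,0.01], [-0.09,0.13,-0.09]] + [[-0.05, -0.01, 0.04], [0.07, 0.01, -0.06], [-0.01, -0.00, 0.01]] + [[0.02, 0.03, 0.02], [0.01, 0.02, 0.02], [0.01, 0.01, 0.01]]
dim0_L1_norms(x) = [0.19, 0.18, 0.2]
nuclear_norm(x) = 0.36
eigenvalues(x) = [(-0.06+0.14j), (-0.06-0.14j), (0.05+0j)]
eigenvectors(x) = [[(-0.28-0.44j), (-0.28+0.44j), (0.48+0j)],[(-0.12+0.42j), (-0.12-0.42j), (0.74+0j)],[(0.73+0j), (0.73-0j), (0.48+0j)]]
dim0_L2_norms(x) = [0.13, 0.14, 0.13]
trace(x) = -0.06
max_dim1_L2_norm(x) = 0.18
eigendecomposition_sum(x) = [[-0.01+0.05j, -0.02-0.04j, (0.05+0.01j)],[(0.04-0.02j), (-0.01+0.04j), -0.02-0.03j],[(-0.05-0.05j), 0.06-0.00j, -0.04+0.05j]] + [[-0.01-0.05j,-0.02+0.04j,(0.05-0.01j)],[0.04+0.02j,(-0.01-0.04j),-0.02+0.03j],[(-0.05+0.05j),0.06+0.00j,-0.04-0.05j]] + [[0.02-0.00j, 0.02-0.00j, 0.01+0.00j], [(0.03-0j), (0.03-0j), 0.01+0.00j], [(0.02-0j), (0.02-0j), (0.01+0j)]]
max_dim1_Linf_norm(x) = 0.14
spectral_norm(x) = 0.19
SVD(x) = [[-0.36, 0.56, 0.74], [-0.14, -0.82, 0.55], [0.92, 0.09, 0.38]] @ diag([0.1946574963970642, 0.11778718012277711, 0.052293778742326796]) @ [[-0.5, 0.71, -0.50], [-0.77, -0.1, 0.63], [0.40, 0.7, 0.60]]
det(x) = 0.00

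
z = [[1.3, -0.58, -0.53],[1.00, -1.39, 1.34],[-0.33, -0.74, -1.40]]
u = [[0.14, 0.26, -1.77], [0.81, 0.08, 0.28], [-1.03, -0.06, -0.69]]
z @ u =[[0.26,0.32,-2.10], [-2.37,0.07,-3.08], [0.8,-0.06,1.34]]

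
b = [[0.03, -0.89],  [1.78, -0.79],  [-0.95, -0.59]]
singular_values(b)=[2.09, 1.21]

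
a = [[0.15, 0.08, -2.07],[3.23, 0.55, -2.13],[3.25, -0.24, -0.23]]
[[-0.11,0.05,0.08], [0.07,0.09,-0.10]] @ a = [[0.4, -0.0, 0.1], [-0.02, 0.08, -0.31]]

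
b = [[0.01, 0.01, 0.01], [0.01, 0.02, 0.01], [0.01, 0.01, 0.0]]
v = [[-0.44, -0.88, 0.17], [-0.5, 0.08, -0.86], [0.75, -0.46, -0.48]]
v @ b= [[-0.01, -0.02, -0.01],  [-0.01, -0.01, -0.0],  [-0.00, -0.01, 0.00]]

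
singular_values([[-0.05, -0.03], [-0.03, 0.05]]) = [0.06, 0.06]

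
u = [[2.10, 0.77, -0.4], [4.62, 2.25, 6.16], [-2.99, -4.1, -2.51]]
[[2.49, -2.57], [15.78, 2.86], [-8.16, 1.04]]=u@ [[1.45, -0.84], [0.04, -0.4], [1.46, 1.24]]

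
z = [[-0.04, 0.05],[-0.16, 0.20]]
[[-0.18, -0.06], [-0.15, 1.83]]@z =[[0.02, -0.02], [-0.29, 0.36]]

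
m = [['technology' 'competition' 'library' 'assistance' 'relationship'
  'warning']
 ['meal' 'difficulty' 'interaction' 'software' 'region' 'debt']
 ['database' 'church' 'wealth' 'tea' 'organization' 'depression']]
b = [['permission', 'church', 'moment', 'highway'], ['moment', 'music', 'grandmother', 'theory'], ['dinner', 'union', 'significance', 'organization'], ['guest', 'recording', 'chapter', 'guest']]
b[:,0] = ['permission', 'moment', 'dinner', 'guest']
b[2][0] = 'dinner'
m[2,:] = ['database', 'church', 'wealth', 'tea', 'organization', 'depression']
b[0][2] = 'moment'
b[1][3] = 'theory'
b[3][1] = 'recording'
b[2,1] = 'union'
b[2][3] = 'organization'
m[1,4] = 'region'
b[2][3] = 'organization'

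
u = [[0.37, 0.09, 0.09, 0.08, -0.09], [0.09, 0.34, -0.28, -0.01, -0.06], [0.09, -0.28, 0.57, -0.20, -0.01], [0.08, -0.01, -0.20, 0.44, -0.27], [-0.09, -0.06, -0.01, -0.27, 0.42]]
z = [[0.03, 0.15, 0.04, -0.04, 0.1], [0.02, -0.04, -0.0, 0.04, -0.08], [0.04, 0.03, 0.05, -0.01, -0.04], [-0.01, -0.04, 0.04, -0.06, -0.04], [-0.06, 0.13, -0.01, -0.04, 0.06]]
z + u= [[0.40, 0.24, 0.13, 0.04, 0.01], [0.11, 0.30, -0.28, 0.03, -0.14], [0.13, -0.25, 0.62, -0.21, -0.05], [0.07, -0.05, -0.16, 0.38, -0.31], [-0.15, 0.07, -0.02, -0.31, 0.48]]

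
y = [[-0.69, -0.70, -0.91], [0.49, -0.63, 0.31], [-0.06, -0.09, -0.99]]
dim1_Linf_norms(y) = [0.91, 0.63, 0.99]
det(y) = -0.70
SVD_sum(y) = [[-0.55, -0.41, -1.09],[0.11, 0.09, 0.23],[-0.38, -0.29, -0.75]] + [[0.08, -0.24, 0.05], [0.24, -0.74, 0.16], [-0.04, 0.12, -0.03]] + [[-0.22, -0.05, 0.13], [0.13, 0.03, -0.08], [0.36, 0.07, -0.21]]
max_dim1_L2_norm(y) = 1.34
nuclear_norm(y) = 2.96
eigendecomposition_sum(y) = [[-0.35+0.29j, (-0.35-0.47j), (-0.45-0.61j)], [0.30+0.31j, (-0.42+0.37j), -0.55+0.47j], [-0.07-0.02j, (0.04-0.09j), 0.05-0.12j]] + [[(-0.35-0.29j), -0.35+0.47j, (-0.45+0.61j)], [(0.3-0.31j), -0.42-0.37j, -0.55-0.47j], [(-0.07+0.02j), (0.04+0.09j), 0.05+0.12j]] + [[0.00-0.00j, (-0+0j), -0.01+0.00j], [-0.11+0.00j, 0.21-0.00j, (1.41-0j)], [(0.08-0j), -0.16+0.00j, (-1.09+0j)]]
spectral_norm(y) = 1.59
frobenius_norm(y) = 1.88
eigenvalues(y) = [(-0.72+0.54j), (-0.72-0.54j), (-0.87+0j)]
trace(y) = -2.31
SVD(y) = [[-0.81, 0.30, 0.50], [0.17, 0.94, -0.3], [-0.56, -0.16, -0.81]] @ diag([1.589821123250162, 0.8495268234058947, 0.519492995507621]) @ [[0.42, 0.32, 0.85], [0.31, -0.93, 0.2], [-0.85, -0.17, 0.49]]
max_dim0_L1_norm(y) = 2.21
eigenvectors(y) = [[(0.72+0j), (0.72-0j), 0.01+0.00j], [-0.05-0.68j, (-0.05+0.68j), (-0.79+0j)], [(0.06+0.1j), (0.06-0.1j), (0.61+0j)]]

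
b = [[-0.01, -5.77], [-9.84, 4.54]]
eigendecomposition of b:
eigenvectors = [[-0.72, 0.49], [-0.70, -0.87]]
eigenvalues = [-5.61, 10.14]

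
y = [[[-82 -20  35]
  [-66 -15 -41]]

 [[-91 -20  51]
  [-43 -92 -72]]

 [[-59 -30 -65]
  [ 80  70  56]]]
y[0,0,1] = -20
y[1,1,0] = -43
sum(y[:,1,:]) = -123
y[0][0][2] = 35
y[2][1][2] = 56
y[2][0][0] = -59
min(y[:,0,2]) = -65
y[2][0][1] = -30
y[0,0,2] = 35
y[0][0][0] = -82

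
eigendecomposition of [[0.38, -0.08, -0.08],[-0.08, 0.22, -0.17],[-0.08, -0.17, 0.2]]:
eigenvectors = [[-0.29, -0.95, -0.09], [-0.66, 0.26, -0.70], [-0.69, 0.15, 0.7]]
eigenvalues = [0.01, 0.41, 0.38]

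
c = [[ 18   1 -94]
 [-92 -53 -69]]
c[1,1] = -53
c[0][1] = 1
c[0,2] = -94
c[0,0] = 18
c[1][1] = -53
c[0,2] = -94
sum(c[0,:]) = -75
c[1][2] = -69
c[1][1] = -53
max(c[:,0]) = 18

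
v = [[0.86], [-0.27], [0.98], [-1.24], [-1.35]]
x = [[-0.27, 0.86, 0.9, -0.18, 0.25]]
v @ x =[[-0.23, 0.74, 0.77, -0.15, 0.22], [0.07, -0.23, -0.24, 0.05, -0.07], [-0.26, 0.84, 0.88, -0.18, 0.24], [0.33, -1.07, -1.12, 0.22, -0.31], [0.36, -1.16, -1.22, 0.24, -0.34]]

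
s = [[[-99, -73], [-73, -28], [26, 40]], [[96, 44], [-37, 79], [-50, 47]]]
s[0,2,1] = 40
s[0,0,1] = -73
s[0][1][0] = -73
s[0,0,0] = -99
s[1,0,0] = 96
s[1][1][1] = 79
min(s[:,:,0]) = -99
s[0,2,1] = 40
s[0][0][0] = -99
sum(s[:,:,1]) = 109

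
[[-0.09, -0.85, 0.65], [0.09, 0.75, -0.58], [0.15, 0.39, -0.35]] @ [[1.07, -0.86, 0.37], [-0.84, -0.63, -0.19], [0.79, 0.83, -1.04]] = [[1.13,1.15,-0.55], [-0.99,-1.03,0.49], [-0.44,-0.67,0.35]]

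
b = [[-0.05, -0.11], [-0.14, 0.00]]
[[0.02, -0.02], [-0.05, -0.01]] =b @ [[0.34,0.07], [-0.32,0.14]]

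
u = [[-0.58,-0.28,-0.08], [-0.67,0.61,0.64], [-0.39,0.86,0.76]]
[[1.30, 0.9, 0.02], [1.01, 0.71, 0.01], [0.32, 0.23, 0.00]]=u @ [[-1.83, -1.27, -0.03], [-1.04, -0.72, -0.02], [0.66, 0.46, 0.01]]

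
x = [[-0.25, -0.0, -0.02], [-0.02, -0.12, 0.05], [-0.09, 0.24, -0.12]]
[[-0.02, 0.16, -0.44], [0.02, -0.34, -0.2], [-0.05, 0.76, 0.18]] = x@ [[0.07, -0.63, 1.85], [-0.18, 2.76, 0.83], [0.00, -0.33, -1.26]]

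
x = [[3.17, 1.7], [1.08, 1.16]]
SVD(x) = [[-0.92, -0.39], [-0.39, 0.92]] @ diag([3.9023437591186525, 0.4718190179165137]) @ [[-0.86, -0.52], [-0.52, 0.86]]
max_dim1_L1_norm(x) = 4.87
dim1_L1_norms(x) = [4.87, 2.24]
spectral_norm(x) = 3.90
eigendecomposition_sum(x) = [[3.07, 1.94], [1.23, 0.78]] + [[0.1, -0.24], [-0.15, 0.38]]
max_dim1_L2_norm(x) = 3.6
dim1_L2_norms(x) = [3.6, 1.58]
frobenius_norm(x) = 3.93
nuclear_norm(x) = 4.37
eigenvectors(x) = [[0.93, -0.53], [0.37, 0.85]]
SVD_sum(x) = [[3.07, 1.86], [1.30, 0.79]] + [[0.10,-0.16], [-0.22,0.37]]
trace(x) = 4.33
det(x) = 1.84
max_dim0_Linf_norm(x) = 3.17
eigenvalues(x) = [3.85, 0.48]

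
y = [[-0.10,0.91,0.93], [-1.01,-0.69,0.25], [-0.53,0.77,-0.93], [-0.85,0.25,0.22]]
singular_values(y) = [1.43, 1.4, 1.35]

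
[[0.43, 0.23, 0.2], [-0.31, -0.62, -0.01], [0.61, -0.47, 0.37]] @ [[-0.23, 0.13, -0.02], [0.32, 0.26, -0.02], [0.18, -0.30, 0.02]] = [[0.01, 0.06, -0.01], [-0.13, -0.20, 0.02], [-0.22, -0.15, 0.0]]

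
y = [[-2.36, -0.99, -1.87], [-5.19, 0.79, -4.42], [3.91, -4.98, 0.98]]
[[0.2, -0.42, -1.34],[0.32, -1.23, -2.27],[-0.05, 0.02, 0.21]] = y @ [[-0.06, -0.18, 0.33],[-0.04, -0.05, 0.25],[-0.01, 0.48, 0.17]]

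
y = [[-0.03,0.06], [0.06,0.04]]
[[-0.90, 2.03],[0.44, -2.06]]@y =[[0.15, 0.03], [-0.14, -0.06]]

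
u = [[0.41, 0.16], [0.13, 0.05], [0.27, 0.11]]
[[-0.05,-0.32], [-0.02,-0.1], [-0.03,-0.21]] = u @ [[-0.43, -0.82], [0.78, 0.11]]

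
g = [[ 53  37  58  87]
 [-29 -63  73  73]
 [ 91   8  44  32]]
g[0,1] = 37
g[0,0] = 53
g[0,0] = 53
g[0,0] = 53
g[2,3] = 32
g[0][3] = 87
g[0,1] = 37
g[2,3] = 32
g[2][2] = 44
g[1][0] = -29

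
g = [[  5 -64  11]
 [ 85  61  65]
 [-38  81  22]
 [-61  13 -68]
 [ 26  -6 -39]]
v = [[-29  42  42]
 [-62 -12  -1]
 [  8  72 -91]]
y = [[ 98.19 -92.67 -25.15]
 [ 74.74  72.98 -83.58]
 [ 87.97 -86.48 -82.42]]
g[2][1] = 81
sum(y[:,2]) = -191.14999999999998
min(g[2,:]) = -38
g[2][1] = 81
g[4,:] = [26, -6, -39]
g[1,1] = 61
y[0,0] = 98.19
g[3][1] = 13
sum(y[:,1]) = -106.17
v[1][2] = -1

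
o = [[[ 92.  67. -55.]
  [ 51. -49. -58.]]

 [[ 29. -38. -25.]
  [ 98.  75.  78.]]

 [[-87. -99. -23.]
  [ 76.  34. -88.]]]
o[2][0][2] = -23.0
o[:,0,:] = [[92.0, 67.0, -55.0], [29.0, -38.0, -25.0], [-87.0, -99.0, -23.0]]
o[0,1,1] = -49.0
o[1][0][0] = 29.0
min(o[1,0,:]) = -38.0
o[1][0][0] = 29.0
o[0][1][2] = -58.0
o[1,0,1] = -38.0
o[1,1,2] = 78.0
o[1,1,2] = 78.0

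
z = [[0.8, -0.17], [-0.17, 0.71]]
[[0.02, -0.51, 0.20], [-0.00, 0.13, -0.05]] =z@[[0.02, -0.63, 0.25],[-0.00, 0.03, -0.01]]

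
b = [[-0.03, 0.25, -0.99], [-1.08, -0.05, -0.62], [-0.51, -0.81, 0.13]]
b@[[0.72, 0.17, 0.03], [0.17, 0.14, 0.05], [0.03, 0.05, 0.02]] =[[-0.01, -0.02, -0.01],[-0.8, -0.22, -0.05],[-0.50, -0.19, -0.05]]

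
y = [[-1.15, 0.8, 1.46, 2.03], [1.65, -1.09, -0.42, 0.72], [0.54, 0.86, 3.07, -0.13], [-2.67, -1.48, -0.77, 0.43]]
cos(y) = [[3.29, 2.18, -0.2, 0.51], [3.36, 1.27, -0.95, -1.9], [-1.3, -0.84, -1.05, -0.39], [0.66, 1.01, 2.44, 5.5]]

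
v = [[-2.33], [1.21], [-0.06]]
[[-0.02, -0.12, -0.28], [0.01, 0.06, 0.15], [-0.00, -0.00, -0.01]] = v@ [[0.01, 0.05, 0.12]]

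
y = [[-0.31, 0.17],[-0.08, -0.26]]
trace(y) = -0.57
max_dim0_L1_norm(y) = 0.43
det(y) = 0.09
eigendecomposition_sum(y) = [[(-0.16+0.03j), (0.09+0.21j)], [-0.04-0.10j, (-0.13+0.09j)]] + [[(-0.16-0.03j), 0.09-0.21j], [-0.04+0.10j, -0.13-0.09j]]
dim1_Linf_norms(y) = [0.31, 0.26]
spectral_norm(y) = 0.36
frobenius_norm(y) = 0.45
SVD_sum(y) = [[-0.25, 0.23], [0.09, -0.08]] + [[-0.06, -0.06],  [-0.17, -0.18]]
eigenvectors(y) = [[0.82+0.00j,  (0.82-0j)],[0.12+0.55j,  (0.12-0.55j)]]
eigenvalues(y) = [(-0.29+0.11j), (-0.29-0.11j)]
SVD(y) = [[-0.95, 0.32], [0.32, 0.95]] @ diag([0.3626854770968437, 0.25972917568697373]) @ [[0.74,-0.67], [-0.67,-0.74]]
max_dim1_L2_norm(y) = 0.35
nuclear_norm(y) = 0.62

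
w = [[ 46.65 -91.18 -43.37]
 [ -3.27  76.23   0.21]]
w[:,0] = [46.65, -3.27]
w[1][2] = 0.21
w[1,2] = 0.21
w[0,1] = -91.18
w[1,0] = -3.27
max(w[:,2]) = 0.21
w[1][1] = 76.23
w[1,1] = 76.23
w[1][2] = 0.21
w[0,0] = 46.65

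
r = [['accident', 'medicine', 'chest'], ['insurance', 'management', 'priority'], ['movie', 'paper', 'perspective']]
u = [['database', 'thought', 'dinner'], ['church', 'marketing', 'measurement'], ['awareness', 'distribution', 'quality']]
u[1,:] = ['church', 'marketing', 'measurement']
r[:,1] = ['medicine', 'management', 'paper']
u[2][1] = 'distribution'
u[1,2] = 'measurement'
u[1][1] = 'marketing'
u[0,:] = ['database', 'thought', 'dinner']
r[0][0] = 'accident'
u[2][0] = 'awareness'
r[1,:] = ['insurance', 'management', 'priority']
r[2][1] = 'paper'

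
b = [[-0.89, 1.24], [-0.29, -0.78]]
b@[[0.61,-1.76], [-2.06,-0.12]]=[[-3.1, 1.42], [1.43, 0.6]]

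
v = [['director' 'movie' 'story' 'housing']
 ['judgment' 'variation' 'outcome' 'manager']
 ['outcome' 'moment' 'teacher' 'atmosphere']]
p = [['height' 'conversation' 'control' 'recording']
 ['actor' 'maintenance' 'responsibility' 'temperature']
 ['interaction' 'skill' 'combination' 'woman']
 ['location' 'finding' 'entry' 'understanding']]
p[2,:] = ['interaction', 'skill', 'combination', 'woman']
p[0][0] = 'height'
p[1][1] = 'maintenance'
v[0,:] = ['director', 'movie', 'story', 'housing']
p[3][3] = 'understanding'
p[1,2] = 'responsibility'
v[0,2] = 'story'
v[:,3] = ['housing', 'manager', 'atmosphere']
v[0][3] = 'housing'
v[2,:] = ['outcome', 'moment', 'teacher', 'atmosphere']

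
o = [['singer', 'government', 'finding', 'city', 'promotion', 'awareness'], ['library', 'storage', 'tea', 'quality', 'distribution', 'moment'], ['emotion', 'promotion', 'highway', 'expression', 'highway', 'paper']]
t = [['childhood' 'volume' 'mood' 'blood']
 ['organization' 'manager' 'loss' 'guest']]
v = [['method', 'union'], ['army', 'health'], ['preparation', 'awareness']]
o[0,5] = 'awareness'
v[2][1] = 'awareness'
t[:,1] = ['volume', 'manager']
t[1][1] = 'manager'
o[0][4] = 'promotion'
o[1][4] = 'distribution'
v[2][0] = 'preparation'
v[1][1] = 'health'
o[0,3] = 'city'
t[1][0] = 'organization'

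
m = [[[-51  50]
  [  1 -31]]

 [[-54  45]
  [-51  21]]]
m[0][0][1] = 50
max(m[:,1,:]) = 21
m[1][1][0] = -51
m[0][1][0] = 1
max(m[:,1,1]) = 21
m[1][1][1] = 21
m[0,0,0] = -51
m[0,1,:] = [1, -31]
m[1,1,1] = 21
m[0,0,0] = -51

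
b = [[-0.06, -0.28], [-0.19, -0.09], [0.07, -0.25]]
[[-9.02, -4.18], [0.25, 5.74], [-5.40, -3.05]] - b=[[-8.96, -3.90], [0.44, 5.83], [-5.47, -2.8]]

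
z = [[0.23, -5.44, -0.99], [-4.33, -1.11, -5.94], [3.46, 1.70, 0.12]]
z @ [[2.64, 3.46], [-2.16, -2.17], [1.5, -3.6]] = [[10.87, 16.16],[-17.94, 8.81],[5.64, 7.85]]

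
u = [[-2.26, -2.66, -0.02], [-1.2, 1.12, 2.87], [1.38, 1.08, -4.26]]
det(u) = 20.91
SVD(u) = [[-0.25, 0.91, 0.33], [-0.51, -0.41, 0.75], [0.82, 0.02, 0.57]] @ diag([5.56466084704016, 3.494549829470633, 1.0751609864411378]) @ [[0.42, 0.17, -0.89], [-0.44, -0.82, -0.37], [-0.80, 0.55, -0.26]]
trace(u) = -5.40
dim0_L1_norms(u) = [4.84, 4.86, 7.15]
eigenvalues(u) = [-5.41, -1.96, 1.97]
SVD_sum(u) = [[-0.58, -0.24, 1.24],[-1.19, -0.5, 2.56],[1.90, 0.80, -4.07]] + [[-1.4, -2.61, -1.16], [0.63, 1.18, 0.53], [-0.03, -0.05, -0.02]] + [[-0.28, 0.19, -0.09], [-0.64, 0.44, -0.21], [-0.49, 0.34, -0.16]]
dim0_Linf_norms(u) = [2.26, 2.66, 4.26]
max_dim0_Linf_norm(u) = 4.26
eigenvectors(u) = [[0.36,  0.87,  -0.53], [0.43,  -0.1,  0.85], [-0.83,  0.48,  0.03]]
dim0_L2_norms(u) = [2.91, 3.08, 5.14]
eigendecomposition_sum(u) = [[-0.94,-0.65,1.59], [-1.13,-0.78,1.91], [2.19,1.50,-3.69]] + [[-1.47, -0.89, -1.09], [0.17, 0.1, 0.13], [-0.8, -0.48, -0.59]] + [[0.15, -1.13, -0.52], [-0.24, 1.79, 0.83], [-0.01, 0.06, 0.03]]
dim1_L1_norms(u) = [4.94, 5.19, 6.72]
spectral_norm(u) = 5.56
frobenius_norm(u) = 6.66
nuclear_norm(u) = 10.13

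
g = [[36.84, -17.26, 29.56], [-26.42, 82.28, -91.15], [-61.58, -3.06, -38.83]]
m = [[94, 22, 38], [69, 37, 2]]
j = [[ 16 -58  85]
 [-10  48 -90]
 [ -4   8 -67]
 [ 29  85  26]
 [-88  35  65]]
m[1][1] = 37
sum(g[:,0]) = -51.16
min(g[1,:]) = -91.15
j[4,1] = 35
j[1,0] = -10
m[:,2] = [38, 2]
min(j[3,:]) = 26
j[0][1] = -58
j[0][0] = 16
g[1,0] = -26.42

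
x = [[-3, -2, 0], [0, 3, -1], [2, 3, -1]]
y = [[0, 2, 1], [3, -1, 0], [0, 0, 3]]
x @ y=[[-6, -4, -3], [9, -3, -3], [9, 1, -1]]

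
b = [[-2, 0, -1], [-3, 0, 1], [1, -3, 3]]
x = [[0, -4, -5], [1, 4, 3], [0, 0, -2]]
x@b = [[7, 15, -19], [-11, -9, 12], [-2, 6, -6]]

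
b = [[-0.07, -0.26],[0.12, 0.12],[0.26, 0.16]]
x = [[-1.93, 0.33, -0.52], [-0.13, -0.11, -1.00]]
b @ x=[[0.17, 0.01, 0.3], [-0.25, 0.03, -0.18], [-0.52, 0.07, -0.30]]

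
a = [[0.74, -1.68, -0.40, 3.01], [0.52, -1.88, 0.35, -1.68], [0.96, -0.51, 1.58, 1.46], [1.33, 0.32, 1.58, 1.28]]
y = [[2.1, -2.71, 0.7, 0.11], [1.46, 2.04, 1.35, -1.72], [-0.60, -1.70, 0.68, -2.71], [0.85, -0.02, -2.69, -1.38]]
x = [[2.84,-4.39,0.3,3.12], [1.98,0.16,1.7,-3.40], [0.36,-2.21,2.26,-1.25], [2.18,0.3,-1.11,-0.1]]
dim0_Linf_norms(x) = [2.84, 4.39, 2.26, 3.4]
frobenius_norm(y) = 6.65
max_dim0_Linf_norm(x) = 4.39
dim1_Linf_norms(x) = [4.39, 3.4, 2.26, 2.18]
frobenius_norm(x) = 8.56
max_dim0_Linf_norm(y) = 2.71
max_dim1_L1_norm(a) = 5.83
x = a + y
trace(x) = 5.16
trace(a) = 1.72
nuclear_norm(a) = 9.65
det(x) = -19.89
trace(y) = 3.44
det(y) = -111.76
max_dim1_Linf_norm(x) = 4.39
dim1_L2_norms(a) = [3.55, 2.6, 2.41, 2.45]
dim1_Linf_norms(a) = [3.01, 1.88, 1.58, 1.58]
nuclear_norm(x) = 14.48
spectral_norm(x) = 6.32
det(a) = 9.89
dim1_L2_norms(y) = [3.5, 3.33, 3.33, 3.14]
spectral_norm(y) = 3.92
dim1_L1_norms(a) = [5.83, 4.43, 4.51, 4.51]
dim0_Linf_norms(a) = [1.33, 1.88, 1.58, 3.01]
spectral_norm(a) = 4.33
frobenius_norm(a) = 5.58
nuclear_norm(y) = 13.16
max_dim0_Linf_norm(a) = 3.01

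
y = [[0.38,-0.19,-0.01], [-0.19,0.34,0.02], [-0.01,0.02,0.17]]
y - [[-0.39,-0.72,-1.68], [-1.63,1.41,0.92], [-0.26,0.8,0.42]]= [[0.77,0.53,1.67], [1.44,-1.07,-0.90], [0.25,-0.78,-0.25]]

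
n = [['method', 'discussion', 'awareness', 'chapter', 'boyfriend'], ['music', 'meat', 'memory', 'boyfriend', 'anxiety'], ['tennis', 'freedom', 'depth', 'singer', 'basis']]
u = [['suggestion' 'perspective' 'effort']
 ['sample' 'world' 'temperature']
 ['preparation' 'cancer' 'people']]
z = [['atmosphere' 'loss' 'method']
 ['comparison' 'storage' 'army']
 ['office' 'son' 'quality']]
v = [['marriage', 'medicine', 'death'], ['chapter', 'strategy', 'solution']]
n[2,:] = ['tennis', 'freedom', 'depth', 'singer', 'basis']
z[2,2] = 'quality'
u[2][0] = 'preparation'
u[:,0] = ['suggestion', 'sample', 'preparation']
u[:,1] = ['perspective', 'world', 'cancer']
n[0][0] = 'method'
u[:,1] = ['perspective', 'world', 'cancer']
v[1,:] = ['chapter', 'strategy', 'solution']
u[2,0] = 'preparation'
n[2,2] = 'depth'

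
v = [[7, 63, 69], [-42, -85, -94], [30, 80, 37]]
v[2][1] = 80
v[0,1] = 63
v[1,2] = -94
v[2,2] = 37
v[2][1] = 80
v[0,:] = [7, 63, 69]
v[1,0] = -42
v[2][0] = 30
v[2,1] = 80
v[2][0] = 30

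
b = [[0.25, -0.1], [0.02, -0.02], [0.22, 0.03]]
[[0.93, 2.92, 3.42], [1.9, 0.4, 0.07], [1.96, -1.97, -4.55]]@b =[[1.04, -0.05], [0.50, -0.2], [-0.55, -0.29]]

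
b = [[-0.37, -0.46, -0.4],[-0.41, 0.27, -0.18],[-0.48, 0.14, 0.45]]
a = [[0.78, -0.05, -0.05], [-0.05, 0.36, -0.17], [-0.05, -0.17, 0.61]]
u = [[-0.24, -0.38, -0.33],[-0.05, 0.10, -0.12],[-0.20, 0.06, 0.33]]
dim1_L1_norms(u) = [0.95, 0.27, 0.59]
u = a @ b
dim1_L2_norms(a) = [0.78, 0.4, 0.64]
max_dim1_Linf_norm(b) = 0.48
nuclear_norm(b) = 1.86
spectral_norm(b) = 0.74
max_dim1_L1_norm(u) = 0.95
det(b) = -0.21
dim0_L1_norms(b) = [1.26, 0.87, 1.03]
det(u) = -0.03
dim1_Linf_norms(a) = [0.78, 0.36, 0.61]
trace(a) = 1.75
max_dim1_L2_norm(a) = 0.78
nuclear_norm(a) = 1.75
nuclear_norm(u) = 1.09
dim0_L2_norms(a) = [0.78, 0.4, 0.64]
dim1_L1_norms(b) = [1.23, 0.86, 1.07]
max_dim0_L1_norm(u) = 0.78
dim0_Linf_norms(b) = [0.48, 0.46, 0.45]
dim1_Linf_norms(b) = [0.46, 0.41, 0.48]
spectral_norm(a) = 0.79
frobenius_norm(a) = 1.09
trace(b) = 0.35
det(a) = 0.15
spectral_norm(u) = 0.59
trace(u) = 0.19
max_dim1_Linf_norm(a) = 0.78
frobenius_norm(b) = 1.11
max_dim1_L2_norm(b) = 0.71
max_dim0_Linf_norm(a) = 0.78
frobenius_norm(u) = 0.70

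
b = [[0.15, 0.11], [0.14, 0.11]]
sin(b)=[[0.15, 0.11], [0.14, 0.11]]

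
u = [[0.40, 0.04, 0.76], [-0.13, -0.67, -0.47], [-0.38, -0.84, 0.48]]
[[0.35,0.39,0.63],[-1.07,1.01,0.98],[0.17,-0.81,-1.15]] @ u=[[-0.15, -0.78, 0.39],[-0.93, -1.54, -0.82],[0.61, 1.52, -0.04]]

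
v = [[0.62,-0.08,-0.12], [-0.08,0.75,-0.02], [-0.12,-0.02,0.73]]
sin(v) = [[0.57, -0.06, -0.09], [-0.06, 0.68, -0.02], [-0.09, -0.02, 0.66]]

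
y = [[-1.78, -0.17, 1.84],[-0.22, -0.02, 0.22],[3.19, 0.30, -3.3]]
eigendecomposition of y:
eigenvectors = [[0.49, 0.42, -0.39], [0.06, 0.77, 0.87], [-0.87, 0.48, -0.3]]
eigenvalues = [-5.1, -0.0, 0.0]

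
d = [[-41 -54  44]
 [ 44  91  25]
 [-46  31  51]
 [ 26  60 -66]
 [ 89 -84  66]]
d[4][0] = 89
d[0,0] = -41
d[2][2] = 51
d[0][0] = -41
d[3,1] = 60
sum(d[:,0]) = 72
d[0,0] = -41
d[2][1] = 31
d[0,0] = -41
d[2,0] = -46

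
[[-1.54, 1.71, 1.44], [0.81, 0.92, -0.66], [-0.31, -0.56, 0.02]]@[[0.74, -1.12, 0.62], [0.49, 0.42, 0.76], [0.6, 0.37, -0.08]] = [[0.56, 2.98, 0.23], [0.65, -0.77, 1.25], [-0.49, 0.12, -0.62]]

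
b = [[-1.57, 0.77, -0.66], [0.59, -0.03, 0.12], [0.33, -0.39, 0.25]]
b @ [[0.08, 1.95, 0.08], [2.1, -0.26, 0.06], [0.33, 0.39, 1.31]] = [[1.27, -3.52, -0.94], [0.02, 1.21, 0.2], [-0.71, 0.84, 0.33]]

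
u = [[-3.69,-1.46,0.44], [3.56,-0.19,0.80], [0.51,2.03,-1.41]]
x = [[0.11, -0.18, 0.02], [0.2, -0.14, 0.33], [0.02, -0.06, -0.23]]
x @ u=[[-1.04,-0.09,-0.12], [-1.07,0.40,-0.49], [-0.40,-0.48,0.29]]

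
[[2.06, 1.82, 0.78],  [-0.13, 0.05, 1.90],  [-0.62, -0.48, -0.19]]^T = [[2.06, -0.13, -0.62], [1.82, 0.05, -0.48], [0.78, 1.9, -0.19]]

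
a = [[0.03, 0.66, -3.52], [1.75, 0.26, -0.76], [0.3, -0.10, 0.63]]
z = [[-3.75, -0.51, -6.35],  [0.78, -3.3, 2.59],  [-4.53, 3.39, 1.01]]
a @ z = [[16.35, -14.13, -2.04], [-2.92, -4.33, -11.21], [-4.06, 2.31, -1.53]]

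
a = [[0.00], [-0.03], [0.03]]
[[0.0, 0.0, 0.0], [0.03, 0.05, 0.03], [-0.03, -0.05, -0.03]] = a@[[-0.99, -1.62, -0.84]]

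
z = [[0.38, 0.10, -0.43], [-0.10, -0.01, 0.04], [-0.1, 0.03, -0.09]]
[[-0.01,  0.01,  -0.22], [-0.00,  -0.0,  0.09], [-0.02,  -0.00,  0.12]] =z@[[0.08, 0.03, -1.00], [0.21, 0.05, -1.64], [0.15, 0.02, -0.76]]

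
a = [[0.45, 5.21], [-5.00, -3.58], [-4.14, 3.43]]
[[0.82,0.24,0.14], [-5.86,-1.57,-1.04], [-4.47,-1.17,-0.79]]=a @ [[1.13, 0.30, 0.2], [0.06, 0.02, 0.01]]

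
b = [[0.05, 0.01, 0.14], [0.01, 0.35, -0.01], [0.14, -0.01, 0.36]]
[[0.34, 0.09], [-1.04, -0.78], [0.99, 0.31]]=b @ [[0.17, -0.70], [-2.91, -2.18], [2.60, 1.08]]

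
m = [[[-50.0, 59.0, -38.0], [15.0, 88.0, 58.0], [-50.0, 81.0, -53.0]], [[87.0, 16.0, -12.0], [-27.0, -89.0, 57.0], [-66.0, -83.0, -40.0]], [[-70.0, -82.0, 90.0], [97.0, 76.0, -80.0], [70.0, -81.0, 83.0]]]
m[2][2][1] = -81.0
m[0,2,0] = -50.0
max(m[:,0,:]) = 90.0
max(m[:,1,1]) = 88.0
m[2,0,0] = -70.0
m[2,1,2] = -80.0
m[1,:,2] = [-12.0, 57.0, -40.0]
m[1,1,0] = -27.0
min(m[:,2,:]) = -83.0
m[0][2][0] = -50.0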